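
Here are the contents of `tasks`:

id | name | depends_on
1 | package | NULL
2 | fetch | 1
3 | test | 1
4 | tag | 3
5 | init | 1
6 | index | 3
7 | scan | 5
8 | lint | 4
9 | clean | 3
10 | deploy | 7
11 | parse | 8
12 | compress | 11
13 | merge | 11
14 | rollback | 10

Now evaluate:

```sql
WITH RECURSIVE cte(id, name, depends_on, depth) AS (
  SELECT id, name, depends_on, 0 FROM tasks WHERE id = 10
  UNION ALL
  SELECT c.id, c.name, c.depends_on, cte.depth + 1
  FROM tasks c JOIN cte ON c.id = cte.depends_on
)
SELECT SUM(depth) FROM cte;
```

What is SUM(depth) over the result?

6

Base: id=10 (deploy), depends_on=7, depth 0.
Iteration 1: join on id=7 -> scan (id 7, depends_on=5, depth 1).
Iteration 2: join on id=5 -> init (id 5, depends_on=1, depth 2).
Iteration 3: join on id=1 -> package (id 1, depends_on=NULL, depth 3).
Iteration 4: depends_on is NULL; no match; recursion stops.
SUM(depth) = 0 + 1 + 2 + 3 = 6.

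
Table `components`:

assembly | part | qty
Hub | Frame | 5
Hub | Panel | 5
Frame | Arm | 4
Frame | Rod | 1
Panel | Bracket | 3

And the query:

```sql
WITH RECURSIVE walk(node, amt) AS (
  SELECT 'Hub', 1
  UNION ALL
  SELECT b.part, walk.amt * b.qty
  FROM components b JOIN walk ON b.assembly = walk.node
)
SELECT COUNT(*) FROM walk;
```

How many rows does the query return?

6

Base: (Hub, amt=1).
Iteration 1: components of {Hub} -> Frame = 1*5 = 5, Panel = 1*5 = 5.
Iteration 2: components of {Frame,Panel} -> Arm = 5*4 = 20, Bracket = 5*3 = 15, Rod = 5*1 = 5.
Iteration 3: no further components; recursion stops.
Total rows emitted: 6.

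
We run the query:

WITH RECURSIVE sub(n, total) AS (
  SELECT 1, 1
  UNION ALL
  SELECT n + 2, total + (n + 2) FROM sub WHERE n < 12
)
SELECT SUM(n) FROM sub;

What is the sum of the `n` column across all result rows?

49

Base: n=1, total=1.
Iteration 1: 1 < 12 holds -> n = 1 + 2 = 3, total = 1 + 3 = 4.
Iteration 2: 3 < 12 holds -> n = 3 + 2 = 5, total = 4 + 5 = 9.
Iteration 3: 5 < 12 holds -> n = 5 + 2 = 7, total = 9 + 7 = 16.
Iteration 4: 7 < 12 holds -> n = 7 + 2 = 9, total = 16 + 9 = 25.
Iteration 5: 9 < 12 holds -> n = 9 + 2 = 11, total = 25 + 11 = 36.
Iteration 6: 11 < 12 holds -> n = 11 + 2 = 13, total = 36 + 13 = 49.
Iteration 7: 13 < 12 fails; recursion stops.
SUM(n) = 1 + 3 + 5 + 7 + 9 + 11 + 13 = 49.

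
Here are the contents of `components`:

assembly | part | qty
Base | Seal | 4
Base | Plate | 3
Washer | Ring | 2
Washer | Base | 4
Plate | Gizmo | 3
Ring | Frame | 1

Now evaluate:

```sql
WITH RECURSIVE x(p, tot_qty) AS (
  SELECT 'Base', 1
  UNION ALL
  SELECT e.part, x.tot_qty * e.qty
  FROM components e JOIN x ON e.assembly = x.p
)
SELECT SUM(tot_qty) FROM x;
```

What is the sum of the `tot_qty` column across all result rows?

17

Base: (Base, tot_qty=1).
Iteration 1: components of {Base} -> Plate = 1*3 = 3, Seal = 1*4 = 4.
Iteration 2: components of {Plate,Seal} -> Gizmo = 3*3 = 9.
Iteration 3: no further components; recursion stops.
SUM(tot_qty) = 1 + 3 + 4 + 9 = 17.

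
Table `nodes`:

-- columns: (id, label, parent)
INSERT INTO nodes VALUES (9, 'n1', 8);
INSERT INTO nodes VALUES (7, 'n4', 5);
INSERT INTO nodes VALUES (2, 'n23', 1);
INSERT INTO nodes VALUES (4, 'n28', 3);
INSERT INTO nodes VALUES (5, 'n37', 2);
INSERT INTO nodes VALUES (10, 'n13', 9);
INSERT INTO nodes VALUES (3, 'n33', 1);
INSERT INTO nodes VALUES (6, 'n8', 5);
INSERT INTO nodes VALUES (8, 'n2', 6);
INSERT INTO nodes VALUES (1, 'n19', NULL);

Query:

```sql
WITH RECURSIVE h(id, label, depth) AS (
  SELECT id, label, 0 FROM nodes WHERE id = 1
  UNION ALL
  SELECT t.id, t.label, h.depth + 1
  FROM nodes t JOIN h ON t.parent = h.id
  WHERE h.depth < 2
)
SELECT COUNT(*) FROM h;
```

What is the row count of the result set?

Base: id=1 (n19) at depth 0.
Iteration 1: rows with parent in {1} -> n23 (id 2, depth 1), n33 (id 3, depth 1).
Iteration 2: rows with parent in {2,3} -> n28 (id 4, depth 2), n37 (id 5, depth 2).
Iteration 3: depth < 2 fails for all current rows; recursion stops.
Total rows emitted: 5.

5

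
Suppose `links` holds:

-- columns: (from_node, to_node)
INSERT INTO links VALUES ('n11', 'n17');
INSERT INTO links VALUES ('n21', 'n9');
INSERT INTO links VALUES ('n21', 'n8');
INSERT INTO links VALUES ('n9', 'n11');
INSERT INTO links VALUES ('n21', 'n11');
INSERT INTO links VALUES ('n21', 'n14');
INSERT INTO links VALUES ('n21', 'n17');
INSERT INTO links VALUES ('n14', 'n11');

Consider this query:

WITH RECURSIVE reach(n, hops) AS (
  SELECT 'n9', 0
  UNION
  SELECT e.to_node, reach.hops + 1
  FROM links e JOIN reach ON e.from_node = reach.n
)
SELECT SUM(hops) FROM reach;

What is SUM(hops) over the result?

Base: (n9, hops=0).
Iteration 1: edges from {n9} -> (n11, hops=1).
Iteration 2: edges from {n11} -> (n17, hops=2).
Iteration 3: no outgoing edges from {n17}; recursion stops.
SUM(hops) = 0 + 1 + 2 = 3.

3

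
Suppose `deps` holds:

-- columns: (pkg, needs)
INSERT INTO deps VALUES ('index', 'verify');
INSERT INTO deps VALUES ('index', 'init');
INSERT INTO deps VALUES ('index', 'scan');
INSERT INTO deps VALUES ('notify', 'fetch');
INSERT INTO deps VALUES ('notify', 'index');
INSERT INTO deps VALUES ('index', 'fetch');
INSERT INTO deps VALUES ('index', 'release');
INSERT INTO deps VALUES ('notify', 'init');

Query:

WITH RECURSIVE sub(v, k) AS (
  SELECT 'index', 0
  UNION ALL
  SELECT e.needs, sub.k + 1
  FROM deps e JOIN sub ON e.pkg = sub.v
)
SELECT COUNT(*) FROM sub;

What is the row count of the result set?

6

Base: (index, k=0).
Iteration 1: edges from {index} -> (fetch, k=1), (init, k=1), (release, k=1), (scan, k=1), (verify, k=1).
Iteration 2: no outgoing edges from {fetch,init,release,scan,verify}; recursion stops.
Total rows emitted: 6.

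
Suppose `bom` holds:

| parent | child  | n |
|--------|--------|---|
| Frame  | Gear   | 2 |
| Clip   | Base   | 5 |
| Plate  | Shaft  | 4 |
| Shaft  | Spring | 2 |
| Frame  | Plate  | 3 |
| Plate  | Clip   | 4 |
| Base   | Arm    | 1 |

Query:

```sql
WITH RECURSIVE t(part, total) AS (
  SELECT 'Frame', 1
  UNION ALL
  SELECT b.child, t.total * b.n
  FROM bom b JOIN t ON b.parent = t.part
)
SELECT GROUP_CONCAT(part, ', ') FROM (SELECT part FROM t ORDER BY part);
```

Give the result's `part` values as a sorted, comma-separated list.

Base: (Frame, total=1).
Iteration 1: components of {Frame} -> Gear = 1*2 = 2, Plate = 1*3 = 3.
Iteration 2: components of {Gear,Plate} -> Clip = 3*4 = 12, Shaft = 3*4 = 12.
Iteration 3: components of {Clip,Shaft} -> Base = 12*5 = 60, Spring = 12*2 = 24.
Iteration 4: components of {Base,Spring} -> Arm = 60*1 = 60.
Iteration 5: no further components; recursion stops.

Arm, Base, Clip, Frame, Gear, Plate, Shaft, Spring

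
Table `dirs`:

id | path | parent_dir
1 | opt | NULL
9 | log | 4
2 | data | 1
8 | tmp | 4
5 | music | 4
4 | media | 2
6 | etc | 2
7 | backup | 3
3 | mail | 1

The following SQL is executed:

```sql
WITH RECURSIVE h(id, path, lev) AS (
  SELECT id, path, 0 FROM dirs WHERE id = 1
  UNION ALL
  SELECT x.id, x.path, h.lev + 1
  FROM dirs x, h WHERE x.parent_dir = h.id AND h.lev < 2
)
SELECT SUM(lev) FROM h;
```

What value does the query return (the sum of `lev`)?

Base: id=1 (opt) at lev 0.
Iteration 1: rows with parent_dir in {1} -> data (id 2, lev 1), mail (id 3, lev 1).
Iteration 2: rows with parent_dir in {2,3} -> media (id 4, lev 2), etc (id 6, lev 2), backup (id 7, lev 2).
Iteration 3: lev < 2 fails for all current rows; recursion stops.
SUM(lev) = 0 + 1 + 1 + 2 + 2 + 2 = 8.

8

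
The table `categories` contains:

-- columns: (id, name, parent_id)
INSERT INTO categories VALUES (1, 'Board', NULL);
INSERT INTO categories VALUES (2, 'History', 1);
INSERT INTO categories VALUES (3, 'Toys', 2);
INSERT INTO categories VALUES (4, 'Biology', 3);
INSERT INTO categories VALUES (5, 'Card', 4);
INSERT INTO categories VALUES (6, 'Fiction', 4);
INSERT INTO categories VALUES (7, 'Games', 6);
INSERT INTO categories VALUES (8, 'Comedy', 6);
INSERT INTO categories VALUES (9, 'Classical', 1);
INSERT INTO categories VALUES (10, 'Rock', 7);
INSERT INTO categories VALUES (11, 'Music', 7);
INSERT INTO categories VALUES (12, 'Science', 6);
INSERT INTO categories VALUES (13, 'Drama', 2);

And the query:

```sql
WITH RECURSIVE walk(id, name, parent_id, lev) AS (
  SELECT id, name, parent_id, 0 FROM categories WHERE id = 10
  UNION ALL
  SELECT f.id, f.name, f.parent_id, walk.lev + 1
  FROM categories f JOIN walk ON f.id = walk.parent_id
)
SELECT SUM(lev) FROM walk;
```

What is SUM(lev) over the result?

21

Base: id=10 (Rock), parent_id=7, lev 0.
Iteration 1: join on id=7 -> Games (id 7, parent_id=6, lev 1).
Iteration 2: join on id=6 -> Fiction (id 6, parent_id=4, lev 2).
Iteration 3: join on id=4 -> Biology (id 4, parent_id=3, lev 3).
Iteration 4: join on id=3 -> Toys (id 3, parent_id=2, lev 4).
Iteration 5: join on id=2 -> History (id 2, parent_id=1, lev 5).
Iteration 6: join on id=1 -> Board (id 1, parent_id=NULL, lev 6).
Iteration 7: parent_id is NULL; no match; recursion stops.
SUM(lev) = 0 + 1 + 2 + 3 + 4 + 5 + 6 = 21.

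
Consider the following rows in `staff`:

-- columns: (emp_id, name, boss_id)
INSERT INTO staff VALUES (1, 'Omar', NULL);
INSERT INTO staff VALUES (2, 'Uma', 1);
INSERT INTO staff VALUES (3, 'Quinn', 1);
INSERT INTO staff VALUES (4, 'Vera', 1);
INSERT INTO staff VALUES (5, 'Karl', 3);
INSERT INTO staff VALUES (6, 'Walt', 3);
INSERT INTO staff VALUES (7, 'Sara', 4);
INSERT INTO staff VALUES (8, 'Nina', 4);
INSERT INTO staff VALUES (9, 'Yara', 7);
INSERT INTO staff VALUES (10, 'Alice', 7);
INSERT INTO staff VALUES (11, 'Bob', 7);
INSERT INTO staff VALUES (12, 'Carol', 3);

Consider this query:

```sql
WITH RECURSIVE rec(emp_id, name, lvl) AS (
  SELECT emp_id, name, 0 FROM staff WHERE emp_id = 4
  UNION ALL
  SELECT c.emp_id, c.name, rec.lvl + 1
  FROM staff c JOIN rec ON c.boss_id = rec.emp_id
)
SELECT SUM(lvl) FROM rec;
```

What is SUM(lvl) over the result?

8

Base: emp_id=4 (Vera) at lvl 0.
Iteration 1: rows with boss_id in {4} -> Sara (id 7, lvl 1), Nina (id 8, lvl 1).
Iteration 2: rows with boss_id in {7,8} -> Yara (id 9, lvl 2), Alice (id 10, lvl 2), Bob (id 11, lvl 2).
Iteration 3: no rows with boss_id in {9,10,11}; recursion stops.
SUM(lvl) = 0 + 1 + 1 + 2 + 2 + 2 = 8.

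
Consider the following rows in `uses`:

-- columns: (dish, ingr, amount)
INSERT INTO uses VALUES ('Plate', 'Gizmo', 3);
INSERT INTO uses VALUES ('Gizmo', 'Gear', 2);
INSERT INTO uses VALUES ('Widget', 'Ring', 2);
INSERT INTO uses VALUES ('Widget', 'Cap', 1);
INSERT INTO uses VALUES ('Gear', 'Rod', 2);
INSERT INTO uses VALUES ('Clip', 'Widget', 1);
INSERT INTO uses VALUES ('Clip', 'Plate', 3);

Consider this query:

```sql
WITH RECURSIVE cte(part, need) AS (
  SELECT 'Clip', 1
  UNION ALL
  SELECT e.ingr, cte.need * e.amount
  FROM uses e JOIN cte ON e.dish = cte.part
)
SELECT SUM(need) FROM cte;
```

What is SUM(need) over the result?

Base: (Clip, need=1).
Iteration 1: components of {Clip} -> Plate = 1*3 = 3, Widget = 1*1 = 1.
Iteration 2: components of {Plate,Widget} -> Cap = 1*1 = 1, Gizmo = 3*3 = 9, Ring = 1*2 = 2.
Iteration 3: components of {Cap,Gizmo,Ring} -> Gear = 9*2 = 18.
Iteration 4: components of {Gear} -> Rod = 18*2 = 36.
Iteration 5: no further components; recursion stops.
SUM(need) = 1 + 3 + 1 + 9 + 1 + 2 + 18 + 36 = 71.

71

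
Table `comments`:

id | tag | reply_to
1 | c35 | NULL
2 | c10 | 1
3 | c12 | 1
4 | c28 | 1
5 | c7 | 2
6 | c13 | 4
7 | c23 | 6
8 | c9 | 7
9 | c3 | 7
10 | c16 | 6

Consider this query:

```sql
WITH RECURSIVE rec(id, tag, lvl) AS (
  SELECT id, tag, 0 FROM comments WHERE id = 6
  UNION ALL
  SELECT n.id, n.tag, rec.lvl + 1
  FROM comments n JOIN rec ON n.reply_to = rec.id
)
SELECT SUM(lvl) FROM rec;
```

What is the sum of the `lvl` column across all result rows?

Base: id=6 (c13) at lvl 0.
Iteration 1: rows with reply_to in {6} -> c23 (id 7, lvl 1), c16 (id 10, lvl 1).
Iteration 2: rows with reply_to in {7,10} -> c9 (id 8, lvl 2), c3 (id 9, lvl 2).
Iteration 3: no rows with reply_to in {8,9}; recursion stops.
SUM(lvl) = 0 + 1 + 1 + 2 + 2 = 6.

6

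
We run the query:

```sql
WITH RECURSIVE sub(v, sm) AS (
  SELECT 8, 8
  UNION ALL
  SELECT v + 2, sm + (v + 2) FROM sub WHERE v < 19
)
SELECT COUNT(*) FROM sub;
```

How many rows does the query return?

7

Base: v=8, sm=8.
Iteration 1: 8 < 19 holds -> v = 8 + 2 = 10, sm = 8 + 10 = 18.
Iteration 2: 10 < 19 holds -> v = 10 + 2 = 12, sm = 18 + 12 = 30.
Iteration 3: 12 < 19 holds -> v = 12 + 2 = 14, sm = 30 + 14 = 44.
Iteration 4: 14 < 19 holds -> v = 14 + 2 = 16, sm = 44 + 16 = 60.
Iteration 5: 16 < 19 holds -> v = 16 + 2 = 18, sm = 60 + 18 = 78.
Iteration 6: 18 < 19 holds -> v = 18 + 2 = 20, sm = 78 + 20 = 98.
Iteration 7: 20 < 19 fails; recursion stops.
Total rows emitted: 7.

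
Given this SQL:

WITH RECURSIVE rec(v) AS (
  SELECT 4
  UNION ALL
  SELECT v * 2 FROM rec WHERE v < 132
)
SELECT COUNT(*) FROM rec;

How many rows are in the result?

7

Base: v=4.
Iteration 1: 4 < 132 holds -> v = 4 * 2 = 8.
Iteration 2: 8 < 132 holds -> v = 8 * 2 = 16.
Iteration 3: 16 < 132 holds -> v = 16 * 2 = 32.
Iteration 4: 32 < 132 holds -> v = 32 * 2 = 64.
Iteration 5: 64 < 132 holds -> v = 64 * 2 = 128.
Iteration 6: 128 < 132 holds -> v = 128 * 2 = 256.
Iteration 7: 256 < 132 fails; recursion stops.
Total rows emitted: 7.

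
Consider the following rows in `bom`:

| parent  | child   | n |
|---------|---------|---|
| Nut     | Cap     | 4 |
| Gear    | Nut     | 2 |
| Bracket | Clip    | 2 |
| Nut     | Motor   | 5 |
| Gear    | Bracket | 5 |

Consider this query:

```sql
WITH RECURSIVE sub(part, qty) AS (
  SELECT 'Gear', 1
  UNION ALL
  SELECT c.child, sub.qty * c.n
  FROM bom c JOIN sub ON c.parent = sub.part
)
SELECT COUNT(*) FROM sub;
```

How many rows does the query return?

Base: (Gear, qty=1).
Iteration 1: components of {Gear} -> Bracket = 1*5 = 5, Nut = 1*2 = 2.
Iteration 2: components of {Bracket,Nut} -> Cap = 2*4 = 8, Clip = 5*2 = 10, Motor = 2*5 = 10.
Iteration 3: no further components; recursion stops.
Total rows emitted: 6.

6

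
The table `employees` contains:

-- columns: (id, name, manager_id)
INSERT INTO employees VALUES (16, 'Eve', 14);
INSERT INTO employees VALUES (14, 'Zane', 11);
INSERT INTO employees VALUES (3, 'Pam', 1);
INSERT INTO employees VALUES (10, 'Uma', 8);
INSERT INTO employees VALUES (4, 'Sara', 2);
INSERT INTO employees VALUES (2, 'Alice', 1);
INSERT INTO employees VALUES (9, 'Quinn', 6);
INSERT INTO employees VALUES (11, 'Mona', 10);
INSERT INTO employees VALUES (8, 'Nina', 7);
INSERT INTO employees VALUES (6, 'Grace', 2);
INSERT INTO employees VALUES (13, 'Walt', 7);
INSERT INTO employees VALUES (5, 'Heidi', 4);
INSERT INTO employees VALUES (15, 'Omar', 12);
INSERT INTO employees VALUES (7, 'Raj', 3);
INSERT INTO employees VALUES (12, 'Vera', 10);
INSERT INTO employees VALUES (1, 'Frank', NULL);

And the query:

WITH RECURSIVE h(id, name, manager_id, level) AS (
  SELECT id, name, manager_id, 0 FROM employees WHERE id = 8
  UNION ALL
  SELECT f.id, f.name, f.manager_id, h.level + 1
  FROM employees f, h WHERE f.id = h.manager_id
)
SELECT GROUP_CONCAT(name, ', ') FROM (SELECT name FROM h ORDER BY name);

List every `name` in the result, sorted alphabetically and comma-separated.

Frank, Nina, Pam, Raj

Base: id=8 (Nina), manager_id=7, level 0.
Iteration 1: join on id=7 -> Raj (id 7, manager_id=3, level 1).
Iteration 2: join on id=3 -> Pam (id 3, manager_id=1, level 2).
Iteration 3: join on id=1 -> Frank (id 1, manager_id=NULL, level 3).
Iteration 4: manager_id is NULL; no match; recursion stops.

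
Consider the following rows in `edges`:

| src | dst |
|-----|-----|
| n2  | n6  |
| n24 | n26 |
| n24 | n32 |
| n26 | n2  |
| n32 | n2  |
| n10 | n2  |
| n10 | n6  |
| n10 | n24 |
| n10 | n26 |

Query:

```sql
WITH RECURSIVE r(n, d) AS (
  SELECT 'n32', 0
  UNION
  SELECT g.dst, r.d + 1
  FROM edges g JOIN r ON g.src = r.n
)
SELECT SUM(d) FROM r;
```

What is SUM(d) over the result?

3

Base: (n32, d=0).
Iteration 1: edges from {n32} -> (n2, d=1).
Iteration 2: edges from {n2} -> (n6, d=2).
Iteration 3: no outgoing edges from {n6}; recursion stops.
SUM(d) = 0 + 1 + 2 = 3.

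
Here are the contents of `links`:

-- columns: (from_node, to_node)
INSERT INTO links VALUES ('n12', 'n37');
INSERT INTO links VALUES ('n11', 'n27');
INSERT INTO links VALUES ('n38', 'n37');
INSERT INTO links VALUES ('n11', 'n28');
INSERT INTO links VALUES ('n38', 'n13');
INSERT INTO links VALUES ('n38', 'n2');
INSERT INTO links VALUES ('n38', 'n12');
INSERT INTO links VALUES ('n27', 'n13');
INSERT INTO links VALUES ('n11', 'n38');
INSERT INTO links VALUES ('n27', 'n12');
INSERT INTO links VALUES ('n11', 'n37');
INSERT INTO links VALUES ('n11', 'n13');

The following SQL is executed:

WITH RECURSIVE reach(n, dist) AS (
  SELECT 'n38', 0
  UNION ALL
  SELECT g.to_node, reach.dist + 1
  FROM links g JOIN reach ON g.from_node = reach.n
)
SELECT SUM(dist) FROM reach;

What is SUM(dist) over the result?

6

Base: (n38, dist=0).
Iteration 1: edges from {n38} -> (n12, dist=1), (n13, dist=1), (n2, dist=1), (n37, dist=1).
Iteration 2: edges from {n12,n13,n2,n37} -> (n37, dist=2).
Iteration 3: no outgoing edges from {n37}; recursion stops.
SUM(dist) = 0 + 1 + 1 + 1 + 1 + 2 = 6.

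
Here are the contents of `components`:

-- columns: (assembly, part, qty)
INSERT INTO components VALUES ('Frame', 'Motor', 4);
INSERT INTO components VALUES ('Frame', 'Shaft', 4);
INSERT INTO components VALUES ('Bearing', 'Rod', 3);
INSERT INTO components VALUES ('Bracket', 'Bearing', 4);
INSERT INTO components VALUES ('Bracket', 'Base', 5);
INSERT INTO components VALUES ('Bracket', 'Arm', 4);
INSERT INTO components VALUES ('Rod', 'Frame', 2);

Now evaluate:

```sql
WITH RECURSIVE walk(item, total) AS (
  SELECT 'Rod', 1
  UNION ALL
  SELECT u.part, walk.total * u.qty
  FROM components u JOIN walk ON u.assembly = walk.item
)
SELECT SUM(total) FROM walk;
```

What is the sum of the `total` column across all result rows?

19

Base: (Rod, total=1).
Iteration 1: components of {Rod} -> Frame = 1*2 = 2.
Iteration 2: components of {Frame} -> Motor = 2*4 = 8, Shaft = 2*4 = 8.
Iteration 3: no further components; recursion stops.
SUM(total) = 1 + 2 + 8 + 8 = 19.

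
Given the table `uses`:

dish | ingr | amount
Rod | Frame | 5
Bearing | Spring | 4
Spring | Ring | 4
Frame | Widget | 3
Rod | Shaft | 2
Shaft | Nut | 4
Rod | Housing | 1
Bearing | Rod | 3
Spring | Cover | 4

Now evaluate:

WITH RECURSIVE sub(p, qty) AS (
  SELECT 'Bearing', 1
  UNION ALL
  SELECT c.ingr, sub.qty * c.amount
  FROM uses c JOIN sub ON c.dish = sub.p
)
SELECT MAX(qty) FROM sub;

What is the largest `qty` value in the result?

45

Base: (Bearing, qty=1).
Iteration 1: components of {Bearing} -> Rod = 1*3 = 3, Spring = 1*4 = 4.
Iteration 2: components of {Rod,Spring} -> Cover = 4*4 = 16, Frame = 3*5 = 15, Housing = 3*1 = 3, Ring = 4*4 = 16, Shaft = 3*2 = 6.
Iteration 3: components of {Cover,Frame,Housing,Ring,Shaft} -> Nut = 6*4 = 24, Widget = 15*3 = 45.
Iteration 4: no further components; recursion stops.
qty values: 1, 4, 3, 16, 16, 6, 3, 15, 24, 45; the maximum is 45.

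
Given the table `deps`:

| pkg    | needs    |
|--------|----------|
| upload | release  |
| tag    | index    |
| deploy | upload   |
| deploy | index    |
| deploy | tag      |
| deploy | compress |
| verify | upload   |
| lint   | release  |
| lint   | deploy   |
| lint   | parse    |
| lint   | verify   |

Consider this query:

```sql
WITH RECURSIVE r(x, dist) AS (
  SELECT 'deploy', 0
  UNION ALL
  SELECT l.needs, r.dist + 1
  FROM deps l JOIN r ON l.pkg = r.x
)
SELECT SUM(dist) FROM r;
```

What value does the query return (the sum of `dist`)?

Base: (deploy, dist=0).
Iteration 1: edges from {deploy} -> (compress, dist=1), (index, dist=1), (tag, dist=1), (upload, dist=1).
Iteration 2: edges from {compress,index,tag,upload} -> (index, dist=2), (release, dist=2).
Iteration 3: no outgoing edges from {index,release}; recursion stops.
SUM(dist) = 0 + 1 + 1 + 1 + 1 + 2 + 2 = 8.

8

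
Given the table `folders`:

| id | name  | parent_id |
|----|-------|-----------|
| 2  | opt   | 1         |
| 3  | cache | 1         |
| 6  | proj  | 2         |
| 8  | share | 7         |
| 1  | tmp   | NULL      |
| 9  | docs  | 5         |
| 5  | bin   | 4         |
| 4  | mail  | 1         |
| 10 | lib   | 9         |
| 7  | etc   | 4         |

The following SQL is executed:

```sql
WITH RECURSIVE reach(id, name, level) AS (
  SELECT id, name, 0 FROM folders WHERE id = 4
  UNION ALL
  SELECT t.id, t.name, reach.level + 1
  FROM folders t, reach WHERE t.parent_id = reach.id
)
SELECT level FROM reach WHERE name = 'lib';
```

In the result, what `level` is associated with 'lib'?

Base: id=4 (mail) at level 0.
Iteration 1: rows with parent_id in {4} -> bin (id 5, level 1), etc (id 7, level 1).
Iteration 2: rows with parent_id in {5,7} -> share (id 8, level 2), docs (id 9, level 2).
Iteration 3: rows with parent_id in {8,9} -> lib (id 10, level 3).
Iteration 4: no rows with parent_id in {10}; recursion stops.

3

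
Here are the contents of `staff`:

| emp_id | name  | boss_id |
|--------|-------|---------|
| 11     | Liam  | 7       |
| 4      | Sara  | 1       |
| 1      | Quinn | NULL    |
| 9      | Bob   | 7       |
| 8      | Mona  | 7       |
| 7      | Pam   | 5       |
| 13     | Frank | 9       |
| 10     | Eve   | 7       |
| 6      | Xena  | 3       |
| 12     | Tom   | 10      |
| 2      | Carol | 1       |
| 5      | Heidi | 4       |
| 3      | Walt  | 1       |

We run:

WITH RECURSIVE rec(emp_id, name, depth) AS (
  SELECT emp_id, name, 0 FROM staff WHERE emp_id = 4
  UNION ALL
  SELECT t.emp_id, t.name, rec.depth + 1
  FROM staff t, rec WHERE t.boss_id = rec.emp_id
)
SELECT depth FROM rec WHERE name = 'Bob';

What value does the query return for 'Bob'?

3

Base: emp_id=4 (Sara) at depth 0.
Iteration 1: rows with boss_id in {4} -> Heidi (id 5, depth 1).
Iteration 2: rows with boss_id in {5} -> Pam (id 7, depth 2).
Iteration 3: rows with boss_id in {7} -> Mona (id 8, depth 3), Bob (id 9, depth 3), Eve (id 10, depth 3), Liam (id 11, depth 3).
Iteration 4: rows with boss_id in {8,9,10,11} -> Tom (id 12, depth 4), Frank (id 13, depth 4).
Iteration 5: no rows with boss_id in {12,13}; recursion stops.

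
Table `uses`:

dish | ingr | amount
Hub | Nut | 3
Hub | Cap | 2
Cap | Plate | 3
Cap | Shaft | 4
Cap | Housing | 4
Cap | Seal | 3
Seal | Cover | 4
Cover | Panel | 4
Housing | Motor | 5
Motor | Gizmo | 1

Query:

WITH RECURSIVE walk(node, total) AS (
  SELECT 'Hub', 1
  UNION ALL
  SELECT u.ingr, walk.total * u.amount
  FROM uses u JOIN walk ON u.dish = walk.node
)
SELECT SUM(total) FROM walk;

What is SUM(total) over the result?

234

Base: (Hub, total=1).
Iteration 1: components of {Hub} -> Cap = 1*2 = 2, Nut = 1*3 = 3.
Iteration 2: components of {Cap,Nut} -> Housing = 2*4 = 8, Plate = 2*3 = 6, Seal = 2*3 = 6, Shaft = 2*4 = 8.
Iteration 3: components of {Housing,Plate,Seal,Shaft} -> Cover = 6*4 = 24, Motor = 8*5 = 40.
Iteration 4: components of {Cover,Motor} -> Gizmo = 40*1 = 40, Panel = 24*4 = 96.
Iteration 5: no further components; recursion stops.
SUM(total) = 1 + 3 + 2 + 6 + 8 + 8 + 6 + 40 + 24 + 40 + 96 = 234.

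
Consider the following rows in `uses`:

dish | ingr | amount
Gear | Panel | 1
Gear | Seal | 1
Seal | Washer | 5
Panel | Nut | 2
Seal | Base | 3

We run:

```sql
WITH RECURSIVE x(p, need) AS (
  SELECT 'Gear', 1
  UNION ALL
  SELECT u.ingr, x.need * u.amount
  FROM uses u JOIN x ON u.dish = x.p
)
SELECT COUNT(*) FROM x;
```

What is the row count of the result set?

Base: (Gear, need=1).
Iteration 1: components of {Gear} -> Panel = 1*1 = 1, Seal = 1*1 = 1.
Iteration 2: components of {Panel,Seal} -> Base = 1*3 = 3, Nut = 1*2 = 2, Washer = 1*5 = 5.
Iteration 3: no further components; recursion stops.
Total rows emitted: 6.

6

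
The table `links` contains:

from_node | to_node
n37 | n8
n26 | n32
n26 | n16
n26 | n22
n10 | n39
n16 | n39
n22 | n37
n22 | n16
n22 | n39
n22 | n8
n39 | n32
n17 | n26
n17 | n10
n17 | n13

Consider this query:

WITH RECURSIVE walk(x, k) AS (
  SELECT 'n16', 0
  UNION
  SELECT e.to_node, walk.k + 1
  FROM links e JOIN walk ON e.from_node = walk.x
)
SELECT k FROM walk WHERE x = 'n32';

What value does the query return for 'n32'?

Base: (n16, k=0).
Iteration 1: edges from {n16} -> (n39, k=1).
Iteration 2: edges from {n39} -> (n32, k=2).
Iteration 3: no outgoing edges from {n32}; recursion stops.

2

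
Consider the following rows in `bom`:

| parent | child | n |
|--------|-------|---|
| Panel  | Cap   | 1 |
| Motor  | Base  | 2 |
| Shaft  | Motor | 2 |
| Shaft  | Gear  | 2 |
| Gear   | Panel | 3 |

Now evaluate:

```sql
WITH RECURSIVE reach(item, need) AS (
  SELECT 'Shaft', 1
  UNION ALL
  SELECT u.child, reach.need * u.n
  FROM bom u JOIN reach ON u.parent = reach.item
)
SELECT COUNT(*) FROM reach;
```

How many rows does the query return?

6

Base: (Shaft, need=1).
Iteration 1: components of {Shaft} -> Gear = 1*2 = 2, Motor = 1*2 = 2.
Iteration 2: components of {Gear,Motor} -> Base = 2*2 = 4, Panel = 2*3 = 6.
Iteration 3: components of {Base,Panel} -> Cap = 6*1 = 6.
Iteration 4: no further components; recursion stops.
Total rows emitted: 6.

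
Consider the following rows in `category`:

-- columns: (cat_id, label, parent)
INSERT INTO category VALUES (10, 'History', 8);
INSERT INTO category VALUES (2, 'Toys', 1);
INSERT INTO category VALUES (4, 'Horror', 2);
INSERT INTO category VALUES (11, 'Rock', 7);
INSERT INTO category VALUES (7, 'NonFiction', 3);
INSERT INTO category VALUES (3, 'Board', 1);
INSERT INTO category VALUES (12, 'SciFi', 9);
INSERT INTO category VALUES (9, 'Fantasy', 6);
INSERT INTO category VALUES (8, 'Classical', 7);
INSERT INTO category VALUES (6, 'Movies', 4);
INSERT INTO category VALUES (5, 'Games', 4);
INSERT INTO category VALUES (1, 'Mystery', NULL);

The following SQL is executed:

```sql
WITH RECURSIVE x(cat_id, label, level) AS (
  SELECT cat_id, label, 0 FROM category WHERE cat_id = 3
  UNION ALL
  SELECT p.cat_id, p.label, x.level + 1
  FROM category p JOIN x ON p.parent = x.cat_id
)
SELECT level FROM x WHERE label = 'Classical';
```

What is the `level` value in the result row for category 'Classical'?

Base: cat_id=3 (Board) at level 0.
Iteration 1: rows with parent in {3} -> NonFiction (id 7, level 1).
Iteration 2: rows with parent in {7} -> Classical (id 8, level 2), Rock (id 11, level 2).
Iteration 3: rows with parent in {8,11} -> History (id 10, level 3).
Iteration 4: no rows with parent in {10}; recursion stops.

2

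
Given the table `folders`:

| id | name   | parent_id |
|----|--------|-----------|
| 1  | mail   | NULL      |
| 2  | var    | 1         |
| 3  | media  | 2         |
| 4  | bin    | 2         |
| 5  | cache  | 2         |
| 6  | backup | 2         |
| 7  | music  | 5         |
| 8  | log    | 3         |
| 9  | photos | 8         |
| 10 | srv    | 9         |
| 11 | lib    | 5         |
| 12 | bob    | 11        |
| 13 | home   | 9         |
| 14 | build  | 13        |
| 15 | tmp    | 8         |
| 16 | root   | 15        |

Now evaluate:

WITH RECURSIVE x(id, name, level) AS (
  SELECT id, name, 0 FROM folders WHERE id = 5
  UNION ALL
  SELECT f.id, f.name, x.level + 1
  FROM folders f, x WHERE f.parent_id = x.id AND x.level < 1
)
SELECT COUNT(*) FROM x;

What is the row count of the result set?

3

Base: id=5 (cache) at level 0.
Iteration 1: rows with parent_id in {5} -> music (id 7, level 1), lib (id 11, level 1).
Iteration 2: level < 1 fails for all current rows; recursion stops.
Total rows emitted: 3.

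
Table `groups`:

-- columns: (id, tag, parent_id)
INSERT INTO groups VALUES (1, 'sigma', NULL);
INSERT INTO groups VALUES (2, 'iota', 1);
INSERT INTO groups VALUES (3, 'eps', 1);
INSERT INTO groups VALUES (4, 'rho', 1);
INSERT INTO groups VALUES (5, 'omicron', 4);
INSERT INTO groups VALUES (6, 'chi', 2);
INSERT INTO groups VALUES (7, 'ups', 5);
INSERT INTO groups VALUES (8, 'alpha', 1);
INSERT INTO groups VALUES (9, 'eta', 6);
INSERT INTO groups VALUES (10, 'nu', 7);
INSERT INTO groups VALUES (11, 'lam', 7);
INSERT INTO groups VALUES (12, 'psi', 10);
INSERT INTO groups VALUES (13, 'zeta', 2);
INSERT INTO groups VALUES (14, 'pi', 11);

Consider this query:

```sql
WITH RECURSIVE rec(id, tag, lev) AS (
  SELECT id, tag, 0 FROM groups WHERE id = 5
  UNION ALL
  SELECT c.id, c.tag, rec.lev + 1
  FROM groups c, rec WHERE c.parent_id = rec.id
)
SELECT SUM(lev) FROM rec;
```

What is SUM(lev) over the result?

11

Base: id=5 (omicron) at lev 0.
Iteration 1: rows with parent_id in {5} -> ups (id 7, lev 1).
Iteration 2: rows with parent_id in {7} -> nu (id 10, lev 2), lam (id 11, lev 2).
Iteration 3: rows with parent_id in {10,11} -> psi (id 12, lev 3), pi (id 14, lev 3).
Iteration 4: no rows with parent_id in {12,14}; recursion stops.
SUM(lev) = 0 + 1 + 2 + 2 + 3 + 3 = 11.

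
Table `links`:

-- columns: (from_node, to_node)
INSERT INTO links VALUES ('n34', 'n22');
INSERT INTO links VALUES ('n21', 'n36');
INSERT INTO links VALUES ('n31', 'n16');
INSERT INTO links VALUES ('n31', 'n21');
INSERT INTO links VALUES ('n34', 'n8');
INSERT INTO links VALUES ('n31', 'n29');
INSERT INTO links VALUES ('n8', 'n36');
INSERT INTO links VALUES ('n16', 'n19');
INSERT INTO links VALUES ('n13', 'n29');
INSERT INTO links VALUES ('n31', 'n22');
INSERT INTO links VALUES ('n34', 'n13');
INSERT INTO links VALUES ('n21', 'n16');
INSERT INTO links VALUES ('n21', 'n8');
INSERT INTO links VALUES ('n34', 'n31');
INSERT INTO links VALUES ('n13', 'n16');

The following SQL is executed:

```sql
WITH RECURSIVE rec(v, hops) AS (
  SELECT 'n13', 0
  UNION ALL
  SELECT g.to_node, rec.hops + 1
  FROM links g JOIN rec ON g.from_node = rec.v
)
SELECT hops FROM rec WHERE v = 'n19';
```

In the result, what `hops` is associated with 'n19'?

Base: (n13, hops=0).
Iteration 1: edges from {n13} -> (n16, hops=1), (n29, hops=1).
Iteration 2: edges from {n16,n29} -> (n19, hops=2).
Iteration 3: no outgoing edges from {n19}; recursion stops.

2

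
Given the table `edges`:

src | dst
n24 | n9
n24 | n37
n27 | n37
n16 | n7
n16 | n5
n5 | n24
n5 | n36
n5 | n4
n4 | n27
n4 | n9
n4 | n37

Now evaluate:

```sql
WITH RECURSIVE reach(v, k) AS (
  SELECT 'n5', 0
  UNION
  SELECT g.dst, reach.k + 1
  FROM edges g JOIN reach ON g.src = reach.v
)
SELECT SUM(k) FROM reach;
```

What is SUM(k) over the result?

Base: (n5, k=0).
Iteration 1: edges from {n5} -> (n24, k=1), (n36, k=1), (n4, k=1).
Iteration 2: edges from {n24,n36,n4} -> (n27, k=2), (n37, k=2), (n9, k=2). [UNION drops 2 duplicate row(s)]
Iteration 3: edges from {n27,n37,n9} -> (n37, k=3).
Iteration 4: no outgoing edges from {n37}; recursion stops.
SUM(k) = 0 + 1 + 1 + 1 + 2 + 2 + 2 + 3 = 12.

12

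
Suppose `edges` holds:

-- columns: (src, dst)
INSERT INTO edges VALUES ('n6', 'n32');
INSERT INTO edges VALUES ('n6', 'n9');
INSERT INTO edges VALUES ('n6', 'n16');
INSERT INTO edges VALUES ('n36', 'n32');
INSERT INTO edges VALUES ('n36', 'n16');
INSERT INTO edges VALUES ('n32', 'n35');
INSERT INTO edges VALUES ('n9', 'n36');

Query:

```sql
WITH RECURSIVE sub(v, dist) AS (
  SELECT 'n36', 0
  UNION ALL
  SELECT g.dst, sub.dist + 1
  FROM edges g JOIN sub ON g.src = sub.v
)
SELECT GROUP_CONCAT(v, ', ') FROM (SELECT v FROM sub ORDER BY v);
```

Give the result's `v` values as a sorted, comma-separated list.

n16, n32, n35, n36

Base: (n36, dist=0).
Iteration 1: edges from {n36} -> (n16, dist=1), (n32, dist=1).
Iteration 2: edges from {n16,n32} -> (n35, dist=2).
Iteration 3: no outgoing edges from {n35}; recursion stops.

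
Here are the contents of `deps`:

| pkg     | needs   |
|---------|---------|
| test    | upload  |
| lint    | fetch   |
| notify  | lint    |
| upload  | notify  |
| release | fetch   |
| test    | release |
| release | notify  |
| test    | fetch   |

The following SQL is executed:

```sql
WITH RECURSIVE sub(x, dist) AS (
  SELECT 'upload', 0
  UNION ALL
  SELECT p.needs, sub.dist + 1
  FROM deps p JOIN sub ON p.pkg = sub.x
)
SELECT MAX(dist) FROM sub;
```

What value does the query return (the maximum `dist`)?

3

Base: (upload, dist=0).
Iteration 1: edges from {upload} -> (notify, dist=1).
Iteration 2: edges from {notify} -> (lint, dist=2).
Iteration 3: edges from {lint} -> (fetch, dist=3).
Iteration 4: no outgoing edges from {fetch}; recursion stops.
dist values: 0, 1, 2, 3; the maximum is 3.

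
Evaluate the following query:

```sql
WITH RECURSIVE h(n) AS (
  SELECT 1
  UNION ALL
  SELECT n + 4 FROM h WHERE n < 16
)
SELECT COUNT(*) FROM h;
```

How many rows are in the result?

Base: n=1.
Iteration 1: 1 < 16 holds -> n = 1 + 4 = 5.
Iteration 2: 5 < 16 holds -> n = 5 + 4 = 9.
Iteration 3: 9 < 16 holds -> n = 9 + 4 = 13.
Iteration 4: 13 < 16 holds -> n = 13 + 4 = 17.
Iteration 5: 17 < 16 fails; recursion stops.
Total rows emitted: 5.

5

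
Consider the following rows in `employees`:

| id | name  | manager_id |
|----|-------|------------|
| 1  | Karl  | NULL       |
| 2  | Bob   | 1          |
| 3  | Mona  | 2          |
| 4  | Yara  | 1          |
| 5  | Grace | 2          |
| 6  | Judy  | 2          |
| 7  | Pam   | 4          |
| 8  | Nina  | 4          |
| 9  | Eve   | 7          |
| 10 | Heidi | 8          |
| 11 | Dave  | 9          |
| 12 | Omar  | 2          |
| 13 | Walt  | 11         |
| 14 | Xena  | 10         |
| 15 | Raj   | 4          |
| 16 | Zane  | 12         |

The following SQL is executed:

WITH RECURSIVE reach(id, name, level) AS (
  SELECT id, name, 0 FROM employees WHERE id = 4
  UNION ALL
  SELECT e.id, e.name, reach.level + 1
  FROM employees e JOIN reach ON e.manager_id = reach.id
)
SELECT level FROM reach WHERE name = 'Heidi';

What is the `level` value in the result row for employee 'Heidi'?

2

Base: id=4 (Yara) at level 0.
Iteration 1: rows with manager_id in {4} -> Pam (id 7, level 1), Nina (id 8, level 1), Raj (id 15, level 1).
Iteration 2: rows with manager_id in {7,8,15} -> Eve (id 9, level 2), Heidi (id 10, level 2).
Iteration 3: rows with manager_id in {9,10} -> Dave (id 11, level 3), Xena (id 14, level 3).
Iteration 4: rows with manager_id in {11,14} -> Walt (id 13, level 4).
Iteration 5: no rows with manager_id in {13}; recursion stops.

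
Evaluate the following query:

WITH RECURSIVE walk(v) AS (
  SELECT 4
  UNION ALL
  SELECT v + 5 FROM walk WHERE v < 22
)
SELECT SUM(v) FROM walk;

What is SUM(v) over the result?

70

Base: v=4.
Iteration 1: 4 < 22 holds -> v = 4 + 5 = 9.
Iteration 2: 9 < 22 holds -> v = 9 + 5 = 14.
Iteration 3: 14 < 22 holds -> v = 14 + 5 = 19.
Iteration 4: 19 < 22 holds -> v = 19 + 5 = 24.
Iteration 5: 24 < 22 fails; recursion stops.
SUM(v) = 4 + 9 + 14 + 19 + 24 = 70.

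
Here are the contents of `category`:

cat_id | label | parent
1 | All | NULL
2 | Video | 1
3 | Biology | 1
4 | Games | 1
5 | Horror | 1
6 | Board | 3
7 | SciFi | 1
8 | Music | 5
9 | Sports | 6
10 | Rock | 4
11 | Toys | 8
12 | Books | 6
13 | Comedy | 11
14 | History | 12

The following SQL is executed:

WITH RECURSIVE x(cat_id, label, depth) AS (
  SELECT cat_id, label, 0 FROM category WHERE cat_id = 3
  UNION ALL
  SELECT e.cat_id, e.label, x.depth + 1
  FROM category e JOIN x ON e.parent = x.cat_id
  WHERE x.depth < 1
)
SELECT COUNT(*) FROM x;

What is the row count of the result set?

Base: cat_id=3 (Biology) at depth 0.
Iteration 1: rows with parent in {3} -> Board (id 6, depth 1).
Iteration 2: depth < 1 fails for all current rows; recursion stops.
Total rows emitted: 2.

2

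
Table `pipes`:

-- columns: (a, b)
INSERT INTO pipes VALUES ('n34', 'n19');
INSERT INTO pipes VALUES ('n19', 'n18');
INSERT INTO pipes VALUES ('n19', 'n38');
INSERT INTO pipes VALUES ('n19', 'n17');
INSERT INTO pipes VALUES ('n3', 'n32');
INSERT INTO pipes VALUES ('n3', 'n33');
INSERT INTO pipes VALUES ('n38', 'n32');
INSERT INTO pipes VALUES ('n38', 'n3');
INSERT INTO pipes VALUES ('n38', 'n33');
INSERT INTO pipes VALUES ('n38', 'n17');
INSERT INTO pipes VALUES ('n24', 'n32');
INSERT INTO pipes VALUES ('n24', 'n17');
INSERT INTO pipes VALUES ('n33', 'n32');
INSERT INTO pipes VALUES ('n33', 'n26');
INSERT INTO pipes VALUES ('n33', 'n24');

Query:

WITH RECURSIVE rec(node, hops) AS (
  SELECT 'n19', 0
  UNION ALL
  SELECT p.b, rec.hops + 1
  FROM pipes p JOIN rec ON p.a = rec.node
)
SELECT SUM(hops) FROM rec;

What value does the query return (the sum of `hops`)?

56

Base: (n19, hops=0).
Iteration 1: edges from {n19} -> (n17, hops=1), (n18, hops=1), (n38, hops=1).
Iteration 2: edges from {n17,n18,n38} -> (n17, hops=2), (n3, hops=2), (n32, hops=2), (n33, hops=2).
Iteration 3: edges from {n17,n3,n32,n33} -> (n24, hops=3), (n26, hops=3), (n32, hops=3) x2, (n33, hops=3). [UNION ALL keeps all 5 new rows, including repeats]
Iteration 4: edges from {n24,n26,n32,n33} -> (n17, hops=4), (n24, hops=4), (n26, hops=4), (n32, hops=4) x2. [UNION ALL keeps all 5 new rows, including repeats]
Iteration 5: edges from {n17,n24,n26,n32} -> (n17, hops=5), (n32, hops=5).
Iteration 6: no outgoing edges from {n17,n32}; recursion stops.
SUM(hops) = 0 + 1 + 1 + 1 + 2 + 2 + 2 + 2 + 3 + 3 + 3 + 3 + 3 + 4 + ... (20 terms) = 56.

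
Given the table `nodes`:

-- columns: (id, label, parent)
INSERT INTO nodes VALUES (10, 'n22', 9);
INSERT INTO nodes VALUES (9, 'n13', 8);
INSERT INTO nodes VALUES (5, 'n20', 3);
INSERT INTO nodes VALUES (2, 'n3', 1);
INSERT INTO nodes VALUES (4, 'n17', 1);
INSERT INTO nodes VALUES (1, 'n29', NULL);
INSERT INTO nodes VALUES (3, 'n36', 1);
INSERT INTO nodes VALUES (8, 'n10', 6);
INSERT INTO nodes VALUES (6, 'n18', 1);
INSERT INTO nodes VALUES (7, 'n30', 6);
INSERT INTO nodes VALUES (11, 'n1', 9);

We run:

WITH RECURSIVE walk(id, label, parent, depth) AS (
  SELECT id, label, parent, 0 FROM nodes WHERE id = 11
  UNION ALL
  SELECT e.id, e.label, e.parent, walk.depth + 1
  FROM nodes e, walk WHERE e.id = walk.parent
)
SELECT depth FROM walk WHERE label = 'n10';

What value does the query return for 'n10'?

2

Base: id=11 (n1), parent=9, depth 0.
Iteration 1: join on id=9 -> n13 (id 9, parent=8, depth 1).
Iteration 2: join on id=8 -> n10 (id 8, parent=6, depth 2).
Iteration 3: join on id=6 -> n18 (id 6, parent=1, depth 3).
Iteration 4: join on id=1 -> n29 (id 1, parent=NULL, depth 4).
Iteration 5: parent is NULL; no match; recursion stops.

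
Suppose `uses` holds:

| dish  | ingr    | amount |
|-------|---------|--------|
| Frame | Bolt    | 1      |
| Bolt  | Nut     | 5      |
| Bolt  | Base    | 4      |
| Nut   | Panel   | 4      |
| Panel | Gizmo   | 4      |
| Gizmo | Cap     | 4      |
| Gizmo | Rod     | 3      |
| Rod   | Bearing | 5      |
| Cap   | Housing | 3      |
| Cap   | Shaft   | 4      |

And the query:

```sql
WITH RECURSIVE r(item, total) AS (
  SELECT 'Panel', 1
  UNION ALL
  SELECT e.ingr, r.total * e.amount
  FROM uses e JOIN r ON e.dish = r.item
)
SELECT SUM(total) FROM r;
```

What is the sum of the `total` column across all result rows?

205

Base: (Panel, total=1).
Iteration 1: components of {Panel} -> Gizmo = 1*4 = 4.
Iteration 2: components of {Gizmo} -> Cap = 4*4 = 16, Rod = 4*3 = 12.
Iteration 3: components of {Cap,Rod} -> Bearing = 12*5 = 60, Housing = 16*3 = 48, Shaft = 16*4 = 64.
Iteration 4: no further components; recursion stops.
SUM(total) = 1 + 4 + 16 + 12 + 48 + 64 + 60 = 205.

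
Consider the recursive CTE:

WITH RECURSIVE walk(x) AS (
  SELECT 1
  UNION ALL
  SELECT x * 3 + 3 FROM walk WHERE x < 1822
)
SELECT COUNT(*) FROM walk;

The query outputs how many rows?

8

Base: x=1.
Iteration 1: 1 < 1822 holds -> x = 1 * 3 + 3 = 6.
Iteration 2: 6 < 1822 holds -> x = 6 * 3 + 3 = 21.
Iteration 3: 21 < 1822 holds -> x = 21 * 3 + 3 = 66.
Iteration 4: 66 < 1822 holds -> x = 66 * 3 + 3 = 201.
Iteration 5: 201 < 1822 holds -> x = 201 * 3 + 3 = 606.
Iteration 6: 606 < 1822 holds -> x = 606 * 3 + 3 = 1821.
Iteration 7: 1821 < 1822 holds -> x = 1821 * 3 + 3 = 5466.
Iteration 8: 5466 < 1822 fails; recursion stops.
Total rows emitted: 8.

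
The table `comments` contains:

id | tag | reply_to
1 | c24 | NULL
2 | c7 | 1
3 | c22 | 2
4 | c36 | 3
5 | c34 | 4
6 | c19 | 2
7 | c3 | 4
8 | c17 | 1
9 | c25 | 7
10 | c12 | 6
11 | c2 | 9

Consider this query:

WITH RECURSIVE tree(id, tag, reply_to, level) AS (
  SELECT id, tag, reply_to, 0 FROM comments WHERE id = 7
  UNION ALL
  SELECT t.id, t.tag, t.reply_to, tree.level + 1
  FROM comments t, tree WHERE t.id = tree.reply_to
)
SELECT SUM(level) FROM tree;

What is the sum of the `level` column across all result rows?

10

Base: id=7 (c3), reply_to=4, level 0.
Iteration 1: join on id=4 -> c36 (id 4, reply_to=3, level 1).
Iteration 2: join on id=3 -> c22 (id 3, reply_to=2, level 2).
Iteration 3: join on id=2 -> c7 (id 2, reply_to=1, level 3).
Iteration 4: join on id=1 -> c24 (id 1, reply_to=NULL, level 4).
Iteration 5: reply_to is NULL; no match; recursion stops.
SUM(level) = 0 + 1 + 2 + 3 + 4 = 10.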